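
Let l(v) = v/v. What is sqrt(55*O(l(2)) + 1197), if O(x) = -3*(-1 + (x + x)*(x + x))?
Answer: 3*sqrt(78) ≈ 26.495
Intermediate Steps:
l(v) = 1
O(x) = 3 - 12*x**2 (O(x) = -3*(-1 + (2*x)*(2*x)) = -3*(-1 + 4*x**2) = 3 - 12*x**2)
sqrt(55*O(l(2)) + 1197) = sqrt(55*(3 - 12*1**2) + 1197) = sqrt(55*(3 - 12*1) + 1197) = sqrt(55*(3 - 12) + 1197) = sqrt(55*(-9) + 1197) = sqrt(-495 + 1197) = sqrt(702) = 3*sqrt(78)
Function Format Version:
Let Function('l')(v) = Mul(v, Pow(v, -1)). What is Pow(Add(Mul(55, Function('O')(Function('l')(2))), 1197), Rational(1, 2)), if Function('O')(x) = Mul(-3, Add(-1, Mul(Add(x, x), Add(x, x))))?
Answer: Mul(3, Pow(78, Rational(1, 2))) ≈ 26.495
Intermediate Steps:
Function('l')(v) = 1
Function('O')(x) = Add(3, Mul(-12, Pow(x, 2))) (Function('O')(x) = Mul(-3, Add(-1, Mul(Mul(2, x), Mul(2, x)))) = Mul(-3, Add(-1, Mul(4, Pow(x, 2)))) = Add(3, Mul(-12, Pow(x, 2))))
Pow(Add(Mul(55, Function('O')(Function('l')(2))), 1197), Rational(1, 2)) = Pow(Add(Mul(55, Add(3, Mul(-12, Pow(1, 2)))), 1197), Rational(1, 2)) = Pow(Add(Mul(55, Add(3, Mul(-12, 1))), 1197), Rational(1, 2)) = Pow(Add(Mul(55, Add(3, -12)), 1197), Rational(1, 2)) = Pow(Add(Mul(55, -9), 1197), Rational(1, 2)) = Pow(Add(-495, 1197), Rational(1, 2)) = Pow(702, Rational(1, 2)) = Mul(3, Pow(78, Rational(1, 2)))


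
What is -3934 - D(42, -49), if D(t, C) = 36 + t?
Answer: -4012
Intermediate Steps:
-3934 - D(42, -49) = -3934 - (36 + 42) = -3934 - 1*78 = -3934 - 78 = -4012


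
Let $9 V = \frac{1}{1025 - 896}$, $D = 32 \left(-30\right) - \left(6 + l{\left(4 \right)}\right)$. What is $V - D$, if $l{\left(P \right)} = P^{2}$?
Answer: $\frac{1140103}{1161} \approx 982.0$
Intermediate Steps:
$D = -982$ ($D = 32 \left(-30\right) - 22 = -960 - 22 = -982$)
$V = \frac{1}{1161}$ ($V = \frac{1}{9 \left(1025 - 896\right)} = \frac{1}{9 \cdot 129} = \frac{1}{9} \cdot \frac{1}{129} = \frac{1}{1161} \approx 0.00086133$)
$V - D = \frac{1}{1161} - -982 = \frac{1}{1161} + 982 = \frac{1140103}{1161}$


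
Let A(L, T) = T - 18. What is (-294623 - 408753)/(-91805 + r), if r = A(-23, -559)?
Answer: 351688/46191 ≈ 7.6138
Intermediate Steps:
A(L, T) = -18 + T
r = -577 (r = -18 - 559 = -577)
(-294623 - 408753)/(-91805 + r) = (-294623 - 408753)/(-91805 - 577) = -703376/(-92382) = -703376*(-1/92382) = 351688/46191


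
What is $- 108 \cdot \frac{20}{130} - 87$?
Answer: $- \frac{1347}{13} \approx -103.62$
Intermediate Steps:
$- 108 \cdot \frac{20}{130} - 87 = - 108 \cdot 20 \cdot \frac{1}{130} - 87 = \left(-108\right) \frac{2}{13} - 87 = - \frac{216}{13} - 87 = - \frac{1347}{13}$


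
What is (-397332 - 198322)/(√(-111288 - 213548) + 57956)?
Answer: -375236122/36513291 + 220133*I*√281/36513291 ≈ -10.277 + 0.10106*I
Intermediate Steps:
(-397332 - 198322)/(√(-111288 - 213548) + 57956) = -595654/(√(-324836) + 57956) = -595654/(34*I*√281 + 57956) = -595654/(57956 + 34*I*√281)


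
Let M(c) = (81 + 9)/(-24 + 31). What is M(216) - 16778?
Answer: -117356/7 ≈ -16765.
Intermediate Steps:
M(c) = 90/7
M(216) - 16778 = 90/7 - 16778 = -117356/7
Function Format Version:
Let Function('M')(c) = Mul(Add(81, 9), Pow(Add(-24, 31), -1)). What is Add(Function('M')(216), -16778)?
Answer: Rational(-117356, 7) ≈ -16765.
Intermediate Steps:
Function('M')(c) = Rational(90, 7) (Function('M')(c) = Mul(90, Pow(7, -1)) = Mul(90, Rational(1, 7)) = Rational(90, 7))
Add(Function('M')(216), -16778) = Add(Rational(90, 7), -16778) = Rational(-117356, 7)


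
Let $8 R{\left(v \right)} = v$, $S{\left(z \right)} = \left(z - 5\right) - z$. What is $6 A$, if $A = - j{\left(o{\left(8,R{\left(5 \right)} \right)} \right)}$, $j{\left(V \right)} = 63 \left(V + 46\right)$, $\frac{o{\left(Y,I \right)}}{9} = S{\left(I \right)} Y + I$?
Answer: $\frac{466263}{4} \approx 1.1657 \cdot 10^{5}$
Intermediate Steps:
$S{\left(z \right)} = -5$ ($S{\left(z \right)} = \left(z - 5\right) - z = \left(-5 + z\right) - z = -5$)
$R{\left(v \right)} = \frac{v}{8}$
$o{\left(Y,I \right)} = - 45 Y + 9 I$ ($o{\left(Y,I \right)} = 9 \left(- 5 Y + I\right) = 9 \left(I - 5 Y\right) = - 45 Y + 9 I$)
$j{\left(V \right)} = 2898 + 63 V$ ($j{\left(V \right)} = 63 \left(46 + V\right) = 2898 + 63 V$)
$A = \frac{155421}{8}$ ($A = - (2898 + 63 \left(\left(-45\right) 8 + 9 \cdot \frac{1}{8} \cdot 5\right)) = - (2898 + 63 \left(-360 + 9 \cdot \frac{5}{8}\right)) = - (2898 + 63 \left(-360 + \frac{45}{8}\right)) = - (2898 + 63 \left(- \frac{2835}{8}\right)) = - (2898 - \frac{178605}{8}) = \left(-1\right) \left(- \frac{155421}{8}\right) = \frac{155421}{8} \approx 19428.0$)
$6 A = 6 \cdot \frac{155421}{8} = \frac{466263}{4}$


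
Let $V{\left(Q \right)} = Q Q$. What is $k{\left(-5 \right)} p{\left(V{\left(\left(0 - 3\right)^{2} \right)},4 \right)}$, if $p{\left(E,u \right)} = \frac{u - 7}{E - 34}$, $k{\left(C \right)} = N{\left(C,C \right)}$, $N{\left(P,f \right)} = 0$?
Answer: $0$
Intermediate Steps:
$k{\left(C \right)} = 0$
$V{\left(Q \right)} = Q^{2}$
$p{\left(E,u \right)} = \frac{-7 + u}{-34 + E}$ ($p{\left(E,u \right)} = \frac{-7 + u}{E - 34} = \frac{-7 + u}{-34 + E}$)
$k{\left(-5 \right)} p{\left(V{\left(\left(0 - 3\right)^{2} \right)},4 \right)} = 0 \frac{-7 + 4}{-34 + \left(\left(0 - 3\right)^{2}\right)^{2}} = 0 \frac{1}{-34 + \left(\left(-3\right)^{2}\right)^{2}} \left(-3\right) = 0 \frac{1}{-34 + 9^{2}} \left(-3\right) = 0 \frac{1}{-34 + 81} \left(-3\right) = 0 \cdot \frac{1}{47} \left(-3\right) = 0 \left(- \frac{3}{47}\right) = 0$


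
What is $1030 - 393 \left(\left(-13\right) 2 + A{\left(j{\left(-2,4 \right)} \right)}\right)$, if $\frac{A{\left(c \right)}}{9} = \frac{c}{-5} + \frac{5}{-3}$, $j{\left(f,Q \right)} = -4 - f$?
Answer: $\frac{78641}{5} \approx 15728.0$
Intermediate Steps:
$A{\left(c \right)} = -15 - \frac{9 c}{5}$ ($A{\left(c \right)} = 9 \left(\frac{c}{-5} + \frac{5}{-3}\right) = 9 \left(c \left(- \frac{1}{5}\right) + 5 \left(- \frac{1}{3}\right)\right) = 9 \left(- \frac{c}{5} - \frac{5}{3}\right) = 9 \left(- \frac{5}{3} - \frac{c}{5}\right) = -15 - \frac{9 c}{5}$)
$1030 - 393 \left(\left(-13\right) 2 + A{\left(j{\left(-2,4 \right)} \right)}\right) = 1030 - 393 \left(\left(-13\right) 2 - \left(15 + \frac{9 \left(-4 - -2\right)}{5}\right)\right) = 1030 - 393 \left(-26 - \left(15 + \frac{9 \left(-4 + 2\right)}{5}\right)\right) = 1030 - 393 \left(-26 - \frac{57}{5}\right) = 1030 - - \frac{73491}{5} = 1030 + \frac{73491}{5} = \frac{78641}{5}$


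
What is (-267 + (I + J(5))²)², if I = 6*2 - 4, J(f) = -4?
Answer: 63001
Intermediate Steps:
I = 8 (I = 12 - 4 = 8)
(-267 + (I + J(5))²)² = (-267 + (8 - 4)²)² = (-267 + 4²)² = (-267 + 16)² = (-251)² = 63001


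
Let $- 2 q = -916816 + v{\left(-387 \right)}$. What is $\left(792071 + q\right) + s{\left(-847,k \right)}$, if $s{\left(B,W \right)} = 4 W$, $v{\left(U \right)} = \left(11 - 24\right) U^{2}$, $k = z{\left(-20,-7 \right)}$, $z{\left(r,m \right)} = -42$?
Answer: $\frac{4447619}{2} \approx 2.2238 \cdot 10^{6}$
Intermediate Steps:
$k = -42$
$v{\left(U \right)} = - 13 U^{2}$ ($v{\left(U \right)} = \left(11 - 24\right) U^{2} = - 13 U^{2}$)
$q = \frac{2863813}{2}$ ($q = - \frac{-916816 - 13 \left(-387\right)^{2}}{2} = - \frac{-916816 - 1946997}{2} = \left(- \frac{1}{2}\right) \left(-2863813\right) = \frac{2863813}{2} \approx 1.4319 \cdot 10^{6}$)
$\left(792071 + q\right) + s{\left(-847,k \right)} = \left(792071 + \frac{2863813}{2}\right) + 4 \left(-42\right) = \frac{4447955}{2} - 168 = \frac{4447619}{2}$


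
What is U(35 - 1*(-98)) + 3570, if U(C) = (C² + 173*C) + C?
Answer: 44401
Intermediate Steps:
U(C) = C² + 174*C
U(35 - 1*(-98)) + 3570 = (35 - 1*(-98))*(174 + (35 - 1*(-98))) + 3570 = (35 + 98)*(174 + (35 + 98)) + 3570 = 133*(174 + 133) + 3570 = 133*307 + 3570 = 40831 + 3570 = 44401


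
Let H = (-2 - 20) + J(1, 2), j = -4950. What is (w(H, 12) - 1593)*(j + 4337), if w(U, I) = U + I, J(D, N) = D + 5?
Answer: 978961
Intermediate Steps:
J(D, N) = 5 + D
H = -16 (H = (-2 - 20) + (5 + 1) = -22 + 6 = -16)
w(U, I) = I + U
(w(H, 12) - 1593)*(j + 4337) = ((12 - 16) - 1593)*(-4950 + 4337) = (-4 - 1593)*(-613) = -1597*(-613) = 978961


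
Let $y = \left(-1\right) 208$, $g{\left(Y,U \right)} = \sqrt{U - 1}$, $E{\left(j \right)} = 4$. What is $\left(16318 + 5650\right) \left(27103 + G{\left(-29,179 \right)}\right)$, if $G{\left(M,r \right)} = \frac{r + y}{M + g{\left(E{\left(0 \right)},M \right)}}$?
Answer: $\frac{518610746272}{871} + \frac{637072 i \sqrt{30}}{871} \approx 5.9542 \cdot 10^{8} + 4006.2 i$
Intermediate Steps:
$g{\left(Y,U \right)} = \sqrt{-1 + U}$
$y = -208$
$G{\left(M,r \right)} = \frac{-208 + r}{M + \sqrt{-1 + M}}$ ($G{\left(M,r \right)} = \frac{r - 208}{M + \sqrt{-1 + M}} = \frac{-208 + r}{M + \sqrt{-1 + M}}$)
$\left(16318 + 5650\right) \left(27103 + G{\left(-29,179 \right)}\right) = \left(16318 + 5650\right) \left(27103 + \frac{-208 + 179}{-29 + \sqrt{-1 - 29}}\right) = 21968 \left(27103 + \frac{1}{-29 + \sqrt{-30}} \left(-29\right)\right) = 21968 \left(27103 + \frac{1}{-29 + i \sqrt{30}} \left(-29\right)\right) = 21968 \left(27103 - \frac{29}{-29 + i \sqrt{30}}\right) = 595398704 - \frac{637072}{-29 + i \sqrt{30}}$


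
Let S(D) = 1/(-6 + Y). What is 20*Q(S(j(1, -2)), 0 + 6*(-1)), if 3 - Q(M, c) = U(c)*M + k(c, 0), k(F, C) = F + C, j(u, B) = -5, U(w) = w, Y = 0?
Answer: 160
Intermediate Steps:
S(D) = -⅙ (S(D) = 1/(-6 + 0) = 1/(-6) = -⅙)
k(F, C) = C + F
Q(M, c) = 3 - c - M*c (Q(M, c) = 3 - (c*M + (0 + c)) = 3 - (M*c + c) = 3 - (c + M*c) = 3 + (-c - M*c) = 3 - c - M*c)
20*Q(S(j(1, -2)), 0 + 6*(-1)) = 20*(3 - (0 + 6*(-1)) - 1*(-⅙)*(0 + 6*(-1))) = 20*(3 - (0 - 6) - 1*(-⅙)*(0 - 6)) = 20*(3 - 1*(-6) - 1*(-⅙)*(-6)) = 20*(3 + 6 - 1) = 20*8 = 160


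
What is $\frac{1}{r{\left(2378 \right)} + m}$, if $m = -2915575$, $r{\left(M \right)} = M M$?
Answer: $\frac{1}{2739309} \approx 3.6506 \cdot 10^{-7}$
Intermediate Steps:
$r{\left(M \right)} = M^{2}$
$\frac{1}{r{\left(2378 \right)} + m} = \frac{1}{2378^{2} - 2915575} = \frac{1}{5654884 - 2915575} = \frac{1}{2739309}$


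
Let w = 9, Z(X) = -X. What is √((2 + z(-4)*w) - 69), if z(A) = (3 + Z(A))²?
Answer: √374 ≈ 19.339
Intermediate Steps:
z(A) = (3 - A)²
√((2 + z(-4)*w) - 69) = √((2 + (-3 - 4)²*9) - 69) = √((2 + (-7)²*9) - 69) = √((2 + 49*9) - 69) = √((2 + 441) - 69) = √(443 - 69) = √374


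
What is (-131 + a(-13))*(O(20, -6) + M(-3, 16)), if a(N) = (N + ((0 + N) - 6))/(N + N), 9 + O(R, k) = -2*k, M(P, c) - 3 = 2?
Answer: -13496/13 ≈ -1038.2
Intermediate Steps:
M(P, c) = 5 (M(P, c) = 3 + 2 = 5)
O(R, k) = -9 - 2*k
a(N) = (-6 + 2*N)/(2*N) (a(N) = (N + (N - 6))/((2*N)) = (N + (-6 + N))*(1/(2*N)) = (-6 + 2*N)*(1/(2*N)) = (-6 + 2*N)/(2*N))
(-131 + a(-13))*(O(20, -6) + M(-3, 16)) = (-131 + (-3 - 13)/(-13))*((-9 - 2*(-6)) + 5) = (-131 - 1/13*(-16))*((-9 + 12) + 5) = (-131 + 16/13)*(3 + 5) = -1687/13*8 = -13496/13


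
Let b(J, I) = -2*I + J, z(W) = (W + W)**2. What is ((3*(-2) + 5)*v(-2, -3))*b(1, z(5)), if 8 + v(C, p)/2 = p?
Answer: -4378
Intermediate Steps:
z(W) = 4*W**2 (z(W) = (2*W)**2 = 4*W**2)
v(C, p) = -16 + 2*p
b(J, I) = J - 2*I
((3*(-2) + 5)*v(-2, -3))*b(1, z(5)) = ((3*(-2) + 5)*(-16 + 2*(-3)))*(1 - 8*5**2) = ((-6 + 5)*(-16 - 6))*(1 - 8*25) = (-1*(-22))*(1 - 2*100) = 22*(1 - 200) = 22*(-199) = -4378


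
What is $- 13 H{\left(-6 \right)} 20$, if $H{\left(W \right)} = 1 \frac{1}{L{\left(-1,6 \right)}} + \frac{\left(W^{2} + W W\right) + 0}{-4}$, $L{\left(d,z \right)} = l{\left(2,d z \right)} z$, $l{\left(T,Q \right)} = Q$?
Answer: $\frac{42185}{9} \approx 4687.2$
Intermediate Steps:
$L{\left(d,z \right)} = d z^{2}$ ($L{\left(d,z \right)} = d z z = d z^{2}$)
$H{\left(W \right)} = - \frac{1}{36} - \frac{W^{2}}{2}$ ($H{\left(W \right)} = 1 \frac{1}{\left(-1\right) 6^{2}} + \frac{\left(W^{2} + W W\right) + 0}{-4} = 1 \frac{1}{\left(-1\right) 36} + \left(\left(W^{2} + W^{2}\right) + 0\right) \left(- \frac{1}{4}\right) = 1 \frac{1}{-36} + \left(2 W^{2} + 0\right) \left(- \frac{1}{4}\right) = 1 \left(- \frac{1}{36}\right) + 2 W^{2} \left(- \frac{1}{4}\right) = - \frac{1}{36} - \frac{W^{2}}{2}$)
$- 13 H{\left(-6 \right)} 20 = - 13 \left(- \frac{1}{36} - \frac{\left(-6\right)^{2}}{2}\right) 20 = - 13 \left(- \frac{1}{36} - 18\right) 20 = \left(-13\right) \left(- \frac{649}{36}\right) 20 = \frac{8437}{36} \cdot 20 = \frac{42185}{9}$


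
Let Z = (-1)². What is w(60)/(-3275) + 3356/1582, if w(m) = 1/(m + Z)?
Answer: 335221659/158022025 ≈ 2.1214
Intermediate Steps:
Z = 1
w(m) = 1/(1 + m) (w(m) = 1/(m + 1) = 1/(1 + m))
w(60)/(-3275) + 3356/1582 = 1/((1 + 60)*(-3275)) + 3356/1582 = -1/3275/61 + 3356*(1/1582) = (1/61)*(-1/3275) + 1678/791 = -1/199775 + 1678/791 = 335221659/158022025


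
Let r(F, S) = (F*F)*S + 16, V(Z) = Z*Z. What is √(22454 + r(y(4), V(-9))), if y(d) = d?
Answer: √23766 ≈ 154.16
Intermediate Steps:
V(Z) = Z²
r(F, S) = 16 + S*F² (r(F, S) = F²*S + 16 = S*F² + 16 = 16 + S*F²)
√(22454 + r(y(4), V(-9))) = √(22454 + (16 + (-9)²*4²)) = √(22454 + (16 + 81*16)) = √(22454 + (16 + 1296)) = √(22454 + 1312) = √23766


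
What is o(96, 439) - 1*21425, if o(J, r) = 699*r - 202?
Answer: 285234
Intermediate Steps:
o(J, r) = -202 + 699*r
o(96, 439) - 1*21425 = (-202 + 699*439) - 1*21425 = (-202 + 306861) - 21425 = 306659 - 21425 = 285234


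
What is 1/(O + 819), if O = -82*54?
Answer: -1/3609 ≈ -0.00027709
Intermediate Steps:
O = -4428
1/(O + 819) = 1/(-4428 + 819) = 1/(-3609) = -1/3609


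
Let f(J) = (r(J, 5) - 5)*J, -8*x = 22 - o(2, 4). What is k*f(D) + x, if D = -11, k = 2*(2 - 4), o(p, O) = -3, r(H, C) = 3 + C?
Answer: 1031/8 ≈ 128.88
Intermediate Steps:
k = -4 (k = 2*(-2) = -4)
x = -25/8 (x = -(22 - 1*(-3))/8 = -(22 + 3)/8 = -⅛*25 = -25/8 ≈ -3.1250)
f(J) = 3*J (f(J) = ((3 + 5) - 5)*J = (8 - 5)*J = 3*J)
k*f(D) + x = -12*(-11) - 25/8 = -4*(-33) - 25/8 = 132 - 25/8 = 1031/8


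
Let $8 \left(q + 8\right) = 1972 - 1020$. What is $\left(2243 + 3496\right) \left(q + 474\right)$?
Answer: $3357315$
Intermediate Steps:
$q = 111$ ($q = -8 + \frac{1972 - 1020}{8} = -8 + \frac{1}{8} \cdot 952 = -8 + 119 = 111$)
$\left(2243 + 3496\right) \left(q + 474\right) = \left(2243 + 3496\right) \left(111 + 474\right) = 5739 \cdot 585 = 3357315$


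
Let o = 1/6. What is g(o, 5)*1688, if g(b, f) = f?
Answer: 8440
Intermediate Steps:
o = 1/6 (o = 1*(1/6) = 1/6 ≈ 0.16667)
g(o, 5)*1688 = 5*1688 = 8440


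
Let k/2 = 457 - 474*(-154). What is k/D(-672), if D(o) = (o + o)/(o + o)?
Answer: 146906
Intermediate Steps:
D(o) = 1 (D(o) = (2*o)/((2*o)) = (2*o)*(1/(2*o)) = 1)
k = 146906 (k = 2*(457 - 474*(-154)) = 2*(457 + 72996) = 2*73453 = 146906)
k/D(-672) = 146906/1 = 146906*1 = 146906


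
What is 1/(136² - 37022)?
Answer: -1/18526 ≈ -5.3978e-5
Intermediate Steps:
1/(136² - 37022) = 1/(18496 - 37022) = 1/(-18526) = -1/18526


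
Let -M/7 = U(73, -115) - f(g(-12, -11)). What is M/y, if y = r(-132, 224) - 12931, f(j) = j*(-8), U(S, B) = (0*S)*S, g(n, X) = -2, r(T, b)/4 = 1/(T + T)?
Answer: -1056/121921 ≈ -0.0086613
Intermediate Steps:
r(T, b) = 2/T (r(T, b) = 4/(T + T) = 4/((2*T)) = 4*(1/(2*T)) = 2/T)
U(S, B) = 0 (U(S, B) = 0*S = 0)
f(j) = -8*j
M = 112 (M = -7*(0 - (-8)*(-2)) = -7*(0 - 1*16) = -7*(0 - 16) = -7*(-16) = 112)
y = -853447/66 (y = 2/(-132) - 12931 = 2*(-1/132) - 12931 = -1/66 - 12931 = -853447/66 ≈ -12931.)
M/y = 112/(-853447/66) = 112*(-66/853447) = -1056/121921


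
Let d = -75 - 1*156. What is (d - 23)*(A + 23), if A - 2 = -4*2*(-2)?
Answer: -10414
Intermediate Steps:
d = -231 (d = -75 - 156 = -231)
A = 18 (A = 2 - 4*2*(-2) = 2 - 8*(-2) = 2 + 16 = 18)
(d - 23)*(A + 23) = (-231 - 23)*(18 + 23) = -254*41 = -10414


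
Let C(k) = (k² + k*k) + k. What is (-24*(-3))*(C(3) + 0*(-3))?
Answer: 1512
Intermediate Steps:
C(k) = k + 2*k² (C(k) = (k² + k²) + k = 2*k² + k = k + 2*k²)
(-24*(-3))*(C(3) + 0*(-3)) = (-24*(-3))*(3*(1 + 2*3) + 0*(-3)) = 72*(3*(1 + 6) + 0) = 72*(3*7 + 0) = 72*(21 + 0) = 72*21 = 1512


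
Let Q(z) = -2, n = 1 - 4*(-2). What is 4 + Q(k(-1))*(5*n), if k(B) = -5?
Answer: -86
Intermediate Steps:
n = 9 (n = 1 + 8 = 9)
4 + Q(k(-1))*(5*n) = 4 - 10*9 = 4 - 2*45 = 4 - 90 = -86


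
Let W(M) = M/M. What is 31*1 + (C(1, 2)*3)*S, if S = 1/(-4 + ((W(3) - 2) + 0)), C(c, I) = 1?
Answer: 152/5 ≈ 30.400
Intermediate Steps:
W(M) = 1
S = -⅕ (S = 1/(-4 + ((1 - 2) + 0)) = 1/(-4 + (-1 + 0)) = 1/(-4 - 1) = 1/(-5) = -⅕ ≈ -0.20000)
31*1 + (C(1, 2)*3)*S = 31*1 + (1*3)*(-⅕) = 31 + 3*(-⅕) = 31 - ⅗ = 152/5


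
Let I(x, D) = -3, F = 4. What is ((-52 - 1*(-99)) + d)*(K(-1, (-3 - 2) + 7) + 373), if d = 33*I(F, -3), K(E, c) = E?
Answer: -19344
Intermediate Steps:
d = -99 (d = 33*(-3) = -99)
((-52 - 1*(-99)) + d)*(K(-1, (-3 - 2) + 7) + 373) = ((-52 - 1*(-99)) - 99)*(-1 + 373) = ((-52 + 99) - 99)*372 = (47 - 99)*372 = -52*372 = -19344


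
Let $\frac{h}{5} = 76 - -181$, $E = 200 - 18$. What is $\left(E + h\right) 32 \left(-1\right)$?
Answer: $-46944$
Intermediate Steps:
$E = 182$ ($E = 200 - 18 = 182$)
$h = 1285$ ($h = 5 \left(76 - -181\right) = 5 \left(76 + 181\right) = 5 \cdot 257 = 1285$)
$\left(E + h\right) 32 \left(-1\right) = \left(182 + 1285\right) 32 \left(-1\right) = 1467 \left(-32\right) = -46944$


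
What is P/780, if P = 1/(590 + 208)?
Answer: 1/622440 ≈ 1.6066e-6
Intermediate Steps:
P = 1/798 ≈ 0.0012531
P/780 = (1/798)/780 = (1/798)*(1/780) = 1/622440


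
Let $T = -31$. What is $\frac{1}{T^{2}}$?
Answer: $\frac{1}{961} \approx 0.0010406$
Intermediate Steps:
$\frac{1}{T^{2}} = \frac{1}{\left(-31\right)^{2}} = \frac{1}{961}$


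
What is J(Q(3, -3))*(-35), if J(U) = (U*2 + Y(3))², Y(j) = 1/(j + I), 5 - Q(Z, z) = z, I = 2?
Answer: -45927/5 ≈ -9185.4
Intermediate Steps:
Q(Z, z) = 5 - z
Y(j) = 1/(2 + j) (Y(j) = 1/(j + 2) = 1/(2 + j))
J(U) = (⅕ + 2*U)² (J(U) = (U*2 + 1/(2 + 3))² = (2*U + 1/5)² = (2*U + ⅕)² = (⅕ + 2*U)²)
J(Q(3, -3))*(-35) = ((1 + 10*(5 - 1*(-3)))²/25)*(-35) = ((1 + 10*(5 + 3))²/25)*(-35) = ((1 + 10*8)²/25)*(-35) = ((1 + 80)²/25)*(-35) = ((1/25)*81²)*(-35) = ((1/25)*6561)*(-35) = (6561/25)*(-35) = -45927/5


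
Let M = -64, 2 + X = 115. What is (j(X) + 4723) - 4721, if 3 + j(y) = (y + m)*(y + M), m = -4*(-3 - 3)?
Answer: 6712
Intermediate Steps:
X = 113 (X = -2 + 115 = 113)
m = 24 (m = -4*(-6) = 24)
j(y) = -3 + (-64 + y)*(24 + y) (j(y) = -3 + (y + 24)*(y - 64) = -3 + (24 + y)*(-64 + y) = -3 + (-64 + y)*(24 + y))
(j(X) + 4723) - 4721 = ((-1539 + 113² - 40*113) + 4723) - 4721 = ((-1539 + 12769 - 4520) + 4723) - 4721 = (6710 + 4723) - 4721 = 11433 - 4721 = 6712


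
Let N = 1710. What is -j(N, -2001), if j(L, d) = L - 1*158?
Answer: -1552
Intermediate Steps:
j(L, d) = -158 + L (j(L, d) = L - 158 = -158 + L)
-j(N, -2001) = -(-158 + 1710) = -1*1552 = -1552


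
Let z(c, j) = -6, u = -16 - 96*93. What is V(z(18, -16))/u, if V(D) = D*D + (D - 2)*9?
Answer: 9/2236 ≈ 0.0040250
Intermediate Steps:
u = -8944 (u = -16 - 8928 = -8944)
V(D) = -18 + D**2 + 9*D (V(D) = D**2 + (-2 + D)*9 = D**2 + (-18 + 9*D) = -18 + D**2 + 9*D)
V(z(18, -16))/u = (-18 + (-6)**2 + 9*(-6))/(-8944) = (-18 + 36 - 54)*(-1/8944) = -36*(-1/8944) = 9/2236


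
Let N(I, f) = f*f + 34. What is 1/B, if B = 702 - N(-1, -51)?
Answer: -1/1933 ≈ -0.00051733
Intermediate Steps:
N(I, f) = 34 + f² (N(I, f) = f² + 34 = 34 + f²)
B = -1933 (B = 702 - (34 + (-51)²) = 702 - (34 + 2601) = 702 - 1*2635 = 702 - 2635 = -1933)
1/B = 1/(-1933) = -1/1933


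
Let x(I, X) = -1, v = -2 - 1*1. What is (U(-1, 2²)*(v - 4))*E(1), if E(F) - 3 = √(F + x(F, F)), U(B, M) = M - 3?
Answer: -21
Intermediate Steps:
v = -3 (v = -2 - 1 = -3)
U(B, M) = -3 + M
E(F) = 3 + √(-1 + F) (E(F) = 3 + √(F - 1) = 3 + √(-1 + F))
(U(-1, 2²)*(v - 4))*E(1) = ((-3 + 2²)*(-3 - 4))*(3 + √(-1 + 1)) = ((-3 + 4)*(-7))*(3 + √0) = (1*(-7))*(3 + 0) = -7*3 = -21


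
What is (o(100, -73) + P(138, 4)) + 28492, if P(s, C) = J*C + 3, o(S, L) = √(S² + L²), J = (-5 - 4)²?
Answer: 28819 + √15329 ≈ 28943.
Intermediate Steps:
J = 81 (J = (-9)² = 81)
o(S, L) = √(L² + S²)
P(s, C) = 3 + 81*C (P(s, C) = 81*C + 3 = 3 + 81*C)
(o(100, -73) + P(138, 4)) + 28492 = (√((-73)² + 100²) + (3 + 81*4)) + 28492 = (√(5329 + 10000) + (3 + 324)) + 28492 = (√15329 + 327) + 28492 = (327 + √15329) + 28492 = 28819 + √15329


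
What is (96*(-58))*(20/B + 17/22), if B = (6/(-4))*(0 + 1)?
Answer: 769312/11 ≈ 69938.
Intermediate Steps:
B = -3/2 (B = (6*(-¼))*1 = -3/2*1 = -3/2 ≈ -1.5000)
(96*(-58))*(20/B + 17/22) = (96*(-58))*(20/(-3/2) + 17/22) = -5568*(20*(-⅔) + 17*(1/22)) = -5568*(-40/3 + 17/22) = -5568*(-829/66) = 769312/11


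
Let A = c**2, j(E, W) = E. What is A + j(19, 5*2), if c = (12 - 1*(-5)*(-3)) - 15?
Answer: 343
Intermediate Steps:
c = -18 (c = (12 + 5*(-3)) - 15 = (12 - 15) - 15 = -3 - 15 = -18)
A = 324 (A = (-18)**2 = 324)
A + j(19, 5*2) = 324 + 19 = 343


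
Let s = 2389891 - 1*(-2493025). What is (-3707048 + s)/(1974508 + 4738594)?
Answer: 587934/3356551 ≈ 0.17516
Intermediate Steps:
s = 4882916 (s = 2389891 + 2493025 = 4882916)
(-3707048 + s)/(1974508 + 4738594) = (-3707048 + 4882916)/(1974508 + 4738594) = 1175868/6713102 = 1175868*(1/6713102) = 587934/3356551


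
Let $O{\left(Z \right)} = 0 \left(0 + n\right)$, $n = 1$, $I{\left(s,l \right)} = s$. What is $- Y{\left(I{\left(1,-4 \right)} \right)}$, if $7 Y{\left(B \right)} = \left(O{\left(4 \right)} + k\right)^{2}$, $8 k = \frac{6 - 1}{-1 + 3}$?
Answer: $- \frac{25}{1792} \approx -0.013951$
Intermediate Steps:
$O{\left(Z \right)} = 0$ ($O{\left(Z \right)} = 0 \left(0 + 1\right) = 0 \cdot 1 = 0$)
$k = \frac{5}{16}$ ($k = \frac{\left(6 - 1\right) \frac{1}{-1 + 3}}{8} = \frac{5 \cdot \frac{1}{2}}{8} = \frac{1}{8} \cdot \frac{5}{2} = \frac{5}{16} \approx 0.3125$)
$Y{\left(B \right)} = \frac{25}{1792}$ ($Y{\left(B \right)} = \frac{\left(0 + \frac{5}{16}\right)^{2}}{7} = \frac{\left(\frac{5}{16}\right)^{2}}{7} = \frac{1}{7} \cdot \frac{25}{256} = \frac{25}{1792}$)
$- Y{\left(I{\left(1,-4 \right)} \right)} = \left(-1\right) \frac{25}{1792} = - \frac{25}{1792}$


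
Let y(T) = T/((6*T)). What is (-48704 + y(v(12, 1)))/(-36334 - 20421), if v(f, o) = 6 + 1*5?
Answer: 292223/340530 ≈ 0.85814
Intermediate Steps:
v(f, o) = 11 (v(f, o) = 6 + 5 = 11)
y(T) = 1/6 (y(T) = T*(1/(6*T)) = 1/6)
(-48704 + y(v(12, 1)))/(-36334 - 20421) = (-48704 + 1/6)/(-36334 - 20421) = -292223/6/(-56755) = -292223/6*(-1/56755) = 292223/340530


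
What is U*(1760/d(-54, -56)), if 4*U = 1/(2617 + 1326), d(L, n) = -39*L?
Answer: 220/4151979 ≈ 5.2987e-5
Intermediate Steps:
U = 1/15772 (U = 1/(4*(2617 + 1326)) = (¼)/3943 = (¼)*(1/3943) = 1/15772 ≈ 6.3404e-5)
U*(1760/d(-54, -56)) = (1760/((-39*(-54))))/15772 = (1760/2106)/15772 = (1760*(1/2106))/15772 = (1/15772)*(880/1053) = 220/4151979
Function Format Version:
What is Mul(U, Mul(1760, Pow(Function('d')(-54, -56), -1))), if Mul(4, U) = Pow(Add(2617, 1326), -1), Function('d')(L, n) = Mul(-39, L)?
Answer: Rational(220, 4151979) ≈ 5.2987e-5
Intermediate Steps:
U = Rational(1, 15772) (U = Mul(Rational(1, 4), Pow(Add(2617, 1326), -1)) = Mul(Rational(1, 4), Pow(3943, -1)) = Mul(Rational(1, 4), Rational(1, 3943)) = Rational(1, 15772) ≈ 6.3404e-5)
Mul(U, Mul(1760, Pow(Function('d')(-54, -56), -1))) = Mul(Rational(1, 15772), Mul(1760, Pow(Mul(-39, -54), -1))) = Mul(Rational(1, 15772), Mul(1760, Pow(2106, -1))) = Mul(Rational(1, 15772), Mul(1760, Rational(1, 2106))) = Mul(Rational(1, 15772), Rational(880, 1053)) = Rational(220, 4151979)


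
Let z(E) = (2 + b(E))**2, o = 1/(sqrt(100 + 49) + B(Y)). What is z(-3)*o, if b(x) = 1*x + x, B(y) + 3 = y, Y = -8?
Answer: 44/7 + 4*sqrt(149)/7 ≈ 13.261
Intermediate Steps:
B(y) = -3 + y
b(x) = 2*x (b(x) = x + x = 2*x)
o = 1/(-11 + sqrt(149)) (o = 1/(sqrt(100 + 49) + (-3 - 8)) = 1/(sqrt(149) - 11) = 1/(-11 + sqrt(149)) ≈ 0.82881)
z(E) = (2 + 2*E)**2
z(-3)*o = (4*(1 - 3)**2)*(11/28 + sqrt(149)/28) = (4*(-2)**2)*(11/28 + sqrt(149)/28) = (4*4)*(11/28 + sqrt(149)/28) = 16*(11/28 + sqrt(149)/28) = 44/7 + 4*sqrt(149)/7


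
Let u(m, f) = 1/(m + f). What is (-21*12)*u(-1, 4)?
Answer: -84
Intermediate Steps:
u(m, f) = 1/(f + m)
(-21*12)*u(-1, 4) = (-21*12)/(4 - 1) = -252/3 = -252*⅓ = -84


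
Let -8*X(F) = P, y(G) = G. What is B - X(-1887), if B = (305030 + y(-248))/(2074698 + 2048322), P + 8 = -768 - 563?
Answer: -459857127/2748680 ≈ -167.30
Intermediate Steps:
P = -1339 (P = -8 + (-768 - 563) = -8 - 1331 = -1339)
B = 50797/687170 (B = (305030 - 248)/(2074698 + 2048322) = 304782/4123020 = 304782*(1/4123020) = 50797/687170 ≈ 0.073922)
X(F) = 1339/8 (X(F) = -1/8*(-1339) = 1339/8)
B - X(-1887) = 50797/687170 - 1*1339/8 = 50797/687170 - 1339/8 = -459857127/2748680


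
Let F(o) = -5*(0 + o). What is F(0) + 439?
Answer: 439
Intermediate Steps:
F(o) = -5*o
F(0) + 439 = -5*0 + 439 = 0 + 439 = 439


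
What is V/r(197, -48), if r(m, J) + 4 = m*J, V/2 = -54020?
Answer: 5402/473 ≈ 11.421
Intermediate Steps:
V = -108040 (V = 2*(-54020) = -108040)
r(m, J) = -4 + J*m (r(m, J) = -4 + m*J = -4 + J*m)
V/r(197, -48) = -108040/(-4 - 48*197) = -108040/(-4 - 9456) = -108040/(-9460) = -108040*(-1/9460) = 5402/473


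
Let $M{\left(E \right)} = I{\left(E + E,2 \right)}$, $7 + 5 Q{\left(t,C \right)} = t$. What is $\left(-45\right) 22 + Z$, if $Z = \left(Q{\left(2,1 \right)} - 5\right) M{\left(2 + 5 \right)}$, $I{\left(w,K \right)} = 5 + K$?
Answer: $-1032$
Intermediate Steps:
$Q{\left(t,C \right)} = - \frac{7}{5} + \frac{t}{5}$
$M{\left(E \right)} = 7$ ($M{\left(E \right)} = 5 + 2 = 7$)
$Z = -42$ ($Z = \left(\left(- \frac{7}{5} + \frac{1}{5} \cdot 2\right) - 5\right) 7 = \left(\left(- \frac{7}{5} + \frac{2}{5}\right) - 5\right) 7 = \left(-1 - 5\right) 7 = \left(-6\right) 7 = -42$)
$\left(-45\right) 22 + Z = \left(-45\right) 22 - 42 = -990 - 42 = -1032$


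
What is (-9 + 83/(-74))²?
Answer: 561001/5476 ≈ 102.45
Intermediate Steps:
(-9 + 83/(-74))² = (-9 + 83*(-1/74))² = (-9 - 83/74)² = (-749/74)² = 561001/5476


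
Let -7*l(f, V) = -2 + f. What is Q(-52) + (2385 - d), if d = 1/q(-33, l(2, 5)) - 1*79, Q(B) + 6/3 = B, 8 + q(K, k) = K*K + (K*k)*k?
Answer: 2605209/1081 ≈ 2410.0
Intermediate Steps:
l(f, V) = 2/7 - f/7 (l(f, V) = -(-2 + f)/7 = 2/7 - f/7)
q(K, k) = -8 + K² + K*k² (q(K, k) = -8 + (K*K + (K*k)*k) = -8 + (K² + K*k²) = -8 + K² + K*k²)
Q(B) = -2 + B
d = -85398/1081 (d = 1/(-8 + (-33)² - 33*(2/7 - ⅐*2)²) - 1*79 = 1/(-8 + 1089 - 33*(2/7 - 2/7)²) - 79 = 1/(-8 + 1089 - 33*0²) - 79 = 1/(-8 + 1089 - 33*0) - 79 = 1/(-8 + 1089 + 0) - 79 = 1/1081 - 79 = -85398/1081 ≈ -78.999)
Q(-52) + (2385 - d) = (-2 - 52) + (2385 - 1*(-85398/1081)) = -54 + (2385 + 85398/1081) = -54 + 2663583/1081 = 2605209/1081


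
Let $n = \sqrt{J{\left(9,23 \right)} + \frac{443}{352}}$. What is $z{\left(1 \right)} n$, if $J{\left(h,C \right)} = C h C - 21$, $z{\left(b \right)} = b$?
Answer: $\frac{\sqrt{36716306}}{88} \approx 68.857$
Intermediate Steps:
$J{\left(h,C \right)} = -21 + h C^{2}$ ($J{\left(h,C \right)} = h C^{2} - 21 = -21 + h C^{2}$)
$n = \frac{\sqrt{36716306}}{88}$ ($n = \sqrt{\left(-21 + 9 \cdot 23^{2}\right) + \frac{443}{352}} = \sqrt{\left(-21 + 9 \cdot 529\right) + 443 \cdot \frac{1}{352}} = \sqrt{\left(-21 + 4761\right) + \frac{443}{352}} = \sqrt{4740 + \frac{443}{352}} = \sqrt{\frac{1668923}{352}} = \frac{\sqrt{36716306}}{88} \approx 68.857$)
$z{\left(1 \right)} n = 1 \frac{\sqrt{36716306}}{88} = \frac{\sqrt{36716306}}{88}$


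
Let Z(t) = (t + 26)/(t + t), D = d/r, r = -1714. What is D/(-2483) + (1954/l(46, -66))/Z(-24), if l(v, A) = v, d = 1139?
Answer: -99791425979/97884826 ≈ -1019.5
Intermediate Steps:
D = -1139/1714 (D = 1139/(-1714) = 1139*(-1/1714) = -1139/1714 ≈ -0.66453)
Z(t) = (26 + t)/(2*t) (Z(t) = (26 + t)/((2*t)) = (26 + t)*(1/(2*t)) = (26 + t)/(2*t))
D/(-2483) + (1954/l(46, -66))/Z(-24) = -1139/1714/(-2483) + (1954/46)/(((1/2)*(26 - 24)/(-24))) = -1139/1714*(-1/2483) + (1954*(1/46))/(((1/2)*(-1/24)*2)) = 1139/4255862 + 977/(23*(-1/24)) = 1139/4255862 + (977/23)*(-24) = 1139/4255862 - 23448/23 = -99791425979/97884826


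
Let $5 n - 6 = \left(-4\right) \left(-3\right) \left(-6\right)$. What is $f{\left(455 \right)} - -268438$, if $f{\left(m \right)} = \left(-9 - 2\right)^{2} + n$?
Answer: $\frac{1342729}{5} \approx 2.6855 \cdot 10^{5}$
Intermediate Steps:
$n = - \frac{66}{5}$ ($n = \frac{6}{5} + \frac{\left(-4\right) \left(-3\right) \left(-6\right)}{5} = \frac{6}{5} + \frac{12 \left(-6\right)}{5} = \frac{6}{5} + \frac{1}{5} \left(-72\right) = \frac{6}{5} - \frac{72}{5} = - \frac{66}{5} \approx -13.2$)
$f{\left(m \right)} = \frac{539}{5}$ ($f{\left(m \right)} = \left(-9 - 2\right)^{2} - \frac{66}{5} = \left(-11\right)^{2} - \frac{66}{5} = 121 - \frac{66}{5} = \frac{539}{5}$)
$f{\left(455 \right)} - -268438 = \frac{539}{5} - -268438 = \frac{539}{5} + 268438 = \frac{1342729}{5}$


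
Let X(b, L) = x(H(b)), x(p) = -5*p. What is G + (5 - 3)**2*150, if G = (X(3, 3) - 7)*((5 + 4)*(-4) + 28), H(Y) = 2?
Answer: 736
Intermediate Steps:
X(b, L) = -10 (X(b, L) = -5*2 = -10)
G = 136 (G = (-10 - 7)*((5 + 4)*(-4) + 28) = -17*(9*(-4) + 28) = -17*(-36 + 28) = -17*(-8) = 136)
G + (5 - 3)**2*150 = 136 + (5 - 3)**2*150 = 136 + 2**2*150 = 136 + 4*150 = 136 + 600 = 736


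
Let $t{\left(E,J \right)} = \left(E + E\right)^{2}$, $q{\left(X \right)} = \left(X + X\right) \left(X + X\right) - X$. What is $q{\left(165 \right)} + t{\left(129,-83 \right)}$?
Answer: $175299$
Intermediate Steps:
$q{\left(X \right)} = - X + 4 X^{2}$ ($q{\left(X \right)} = 2 X 2 X - X = 4 X^{2} - X = - X + 4 X^{2}$)
$t{\left(E,J \right)} = 4 E^{2}$ ($t{\left(E,J \right)} = \left(2 E\right)^{2} = 4 E^{2}$)
$q{\left(165 \right)} + t{\left(129,-83 \right)} = 165 \left(-1 + 4 \cdot 165\right) + 4 \cdot 129^{2} = 165 \left(-1 + 660\right) + 4 \cdot 16641 = 165 \cdot 659 + 66564 = 108735 + 66564 = 175299$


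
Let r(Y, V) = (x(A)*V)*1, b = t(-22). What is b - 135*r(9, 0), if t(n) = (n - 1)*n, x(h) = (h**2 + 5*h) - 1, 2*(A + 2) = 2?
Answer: 506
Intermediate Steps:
A = -1 (A = -2 + (1/2)*2 = -2 + 1 = -1)
x(h) = -1 + h**2 + 5*h
t(n) = n*(-1 + n) (t(n) = (-1 + n)*n = n*(-1 + n))
b = 506 (b = -22*(-1 - 22) = -22*(-23) = 506)
r(Y, V) = -5*V (r(Y, V) = ((-1 + (-1)**2 + 5*(-1))*V)*1 = ((-1 + 1 - 5)*V)*1 = -5*V*1 = -5*V)
b - 135*r(9, 0) = 506 - (-675)*0 = 506 - 135*0 = 506 + 0 = 506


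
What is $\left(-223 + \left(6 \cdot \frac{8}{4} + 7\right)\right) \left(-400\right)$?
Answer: $81600$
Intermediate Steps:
$\left(-223 + \left(6 \cdot \frac{8}{4} + 7\right)\right) \left(-400\right) = \left(-223 + \left(6 \cdot 8 \cdot \frac{1}{4} + 7\right)\right) \left(-400\right) = \left(-223 + \left(6 \cdot 2 + 7\right)\right) \left(-400\right) = \left(-223 + \left(12 + 7\right)\right) \left(-400\right) = \left(-223 + 19\right) \left(-400\right) = \left(-204\right) \left(-400\right) = 81600$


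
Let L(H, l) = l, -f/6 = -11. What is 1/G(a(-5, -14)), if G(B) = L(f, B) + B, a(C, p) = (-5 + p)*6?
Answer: -1/228 ≈ -0.0043860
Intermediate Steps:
f = 66 (f = -6*(-11) = 66)
a(C, p) = -30 + 6*p
G(B) = 2*B (G(B) = B + B = 2*B)
1/G(a(-5, -14)) = 1/(2*(-30 + 6*(-14))) = 1/(2*(-30 - 84)) = 1/(2*(-114)) = 1/(-228) = -1/228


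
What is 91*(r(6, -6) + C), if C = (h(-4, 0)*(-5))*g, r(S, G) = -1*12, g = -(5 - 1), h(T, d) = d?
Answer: -1092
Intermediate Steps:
g = -4 (g = -1*4 = -4)
r(S, G) = -12
C = 0 (C = (0*(-5))*(-4) = 0*(-4) = 0)
91*(r(6, -6) + C) = 91*(-12 + 0) = 91*(-12) = -1092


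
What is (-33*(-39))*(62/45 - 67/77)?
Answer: 22867/35 ≈ 653.34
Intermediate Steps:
(-33*(-39))*(62/45 - 67/77) = 1287*(62*(1/45) - 67*1/77) = 1287*(62/45 - 67/77) = 1287*(1759/3465) = 22867/35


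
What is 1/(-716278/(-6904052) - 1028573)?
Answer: -3452026/3550660380759 ≈ -9.7222e-7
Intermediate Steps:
1/(-716278/(-6904052) - 1028573) = 1/(-716278*(-1/6904052) - 1028573) = 1/(358139/3452026 - 1028573) = 1/(-3550660380759/3452026) = -3452026/3550660380759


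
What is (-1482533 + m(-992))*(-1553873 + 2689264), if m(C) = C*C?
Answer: -565957216379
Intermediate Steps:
m(C) = C²
(-1482533 + m(-992))*(-1553873 + 2689264) = (-1482533 + (-992)²)*(-1553873 + 2689264) = (-1482533 + 984064)*1135391 = -498469*1135391 = -565957216379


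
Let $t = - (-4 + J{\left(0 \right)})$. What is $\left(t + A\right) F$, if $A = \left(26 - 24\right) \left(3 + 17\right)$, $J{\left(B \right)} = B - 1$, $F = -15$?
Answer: $-675$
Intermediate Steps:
$J{\left(B \right)} = -1 + B$
$A = 40$ ($A = 2 \cdot 20 = 40$)
$t = 5$ ($t = - (-4 + \left(-1 + 0\right)) = - (-4 - 1) = \left(-1\right) \left(-5\right) = 5$)
$\left(t + A\right) F = \left(5 + 40\right) \left(-15\right) = 45 \left(-15\right) = -675$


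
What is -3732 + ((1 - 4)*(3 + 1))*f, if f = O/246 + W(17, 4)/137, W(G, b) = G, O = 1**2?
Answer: -20971282/5617 ≈ -3733.5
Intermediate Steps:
O = 1
f = 4319/33702 (f = 1/246 + 17/137 = 4319/33702 ≈ 0.12815)
-3732 + ((1 - 4)*(3 + 1))*f = -3732 + ((1 - 4)*(3 + 1))*(4319/33702) = -3732 - 3*4*(4319/33702) = -3732 - 12*4319/33702 = -3732 - 8638/5617 = -20971282/5617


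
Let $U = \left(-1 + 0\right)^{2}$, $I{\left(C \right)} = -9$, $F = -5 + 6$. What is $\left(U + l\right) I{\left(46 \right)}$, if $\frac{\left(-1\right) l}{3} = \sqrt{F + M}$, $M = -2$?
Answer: $-9 + 27 i \approx -9.0 + 27.0 i$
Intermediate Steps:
$F = 1$
$l = - 3 i$ ($l = - 3 \sqrt{1 - 2} = - 3 \sqrt{-1} = - 3 i \approx - 3.0 i$)
$U = 1$ ($U = \left(-1\right)^{2} = 1$)
$\left(U + l\right) I{\left(46 \right)} = \left(1 - 3 i\right) \left(-9\right) = -9 + 27 i$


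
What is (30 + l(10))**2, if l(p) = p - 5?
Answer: 1225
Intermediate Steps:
l(p) = -5 + p
(30 + l(10))**2 = (30 + (-5 + 10))**2 = (30 + 5)**2 = 35**2 = 1225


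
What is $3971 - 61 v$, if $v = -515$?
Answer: $35386$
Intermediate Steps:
$3971 - 61 v = 3971 - -31415 = 3971 + 31415 = 35386$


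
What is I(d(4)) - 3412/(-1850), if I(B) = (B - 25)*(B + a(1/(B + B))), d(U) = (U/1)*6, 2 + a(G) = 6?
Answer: -24194/925 ≈ -26.156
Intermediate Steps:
a(G) = 4 (a(G) = -2 + 6 = 4)
d(U) = 6*U (d(U) = (U*1)*6 = U*6 = 6*U)
I(B) = (-25 + B)*(4 + B) (I(B) = (B - 25)*(B + 4) = (-25 + B)*(4 + B))
I(d(4)) - 3412/(-1850) = (-100 + (6*4)² - 126*4) - 3412/(-1850) = (-100 + 24² - 21*24) - 3412*(-1)/1850 = (-100 + 576 - 504) - 1*(-1706/925) = -28 + 1706/925 = -24194/925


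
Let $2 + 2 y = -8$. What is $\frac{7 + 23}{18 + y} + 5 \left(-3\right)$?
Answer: $- \frac{165}{13} \approx -12.692$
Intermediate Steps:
$y = -5$ ($y = -1 + \frac{1}{2} \left(-8\right) = -1 - 4 = -5$)
$\frac{7 + 23}{18 + y} + 5 \left(-3\right) = \frac{7 + 23}{18 - 5} + 5 \left(-3\right) = \frac{30}{13} - 15 = - \frac{165}{13}$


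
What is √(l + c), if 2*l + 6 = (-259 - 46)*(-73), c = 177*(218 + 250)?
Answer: √375862/2 ≈ 306.54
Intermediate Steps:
c = 82836 (c = 177*468 = 82836)
l = 22259/2 (l = -3 + ((-259 - 46)*(-73))/2 = -3 + (-305*(-73))/2 = -3 + (½)*22265 = -3 + 22265/2 = 22259/2 ≈ 11130.)
√(l + c) = √(22259/2 + 82836) = √(187931/2) = √375862/2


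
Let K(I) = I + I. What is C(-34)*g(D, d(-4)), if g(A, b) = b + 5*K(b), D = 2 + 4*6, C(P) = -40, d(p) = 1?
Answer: -440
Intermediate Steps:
K(I) = 2*I
D = 26 (D = 2 + 24 = 26)
g(A, b) = 11*b (g(A, b) = b + 5*(2*b) = b + 10*b = 11*b)
C(-34)*g(D, d(-4)) = -440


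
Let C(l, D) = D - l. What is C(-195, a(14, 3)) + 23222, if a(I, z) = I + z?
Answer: 23434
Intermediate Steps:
C(-195, a(14, 3)) + 23222 = ((14 + 3) - 1*(-195)) + 23222 = (17 + 195) + 23222 = 212 + 23222 = 23434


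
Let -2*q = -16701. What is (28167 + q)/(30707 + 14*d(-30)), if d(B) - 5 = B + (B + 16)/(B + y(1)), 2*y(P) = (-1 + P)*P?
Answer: 1095525/910906 ≈ 1.2027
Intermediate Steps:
y(P) = P*(-1 + P)/2 (y(P) = ((-1 + P)*P)/2 = (P*(-1 + P))/2 = P*(-1 + P)/2)
q = 16701/2 (q = -1/2*(-16701) = 16701/2 ≈ 8350.5)
d(B) = 5 + B + (16 + B)/B (d(B) = 5 + (B + (B + 16)/(B + (1/2)*1*(-1 + 1))) = 5 + (B + (16 + B)/(B + (1/2)*1*0)) = 5 + (B + (16 + B)/(B + 0)) = 5 + (B + (16 + B)/B) = 5 + B + (16 + B)/B)
(28167 + q)/(30707 + 14*d(-30)) = (28167 + 16701/2)/(30707 + 14*(6 - 30 + 16/(-30))) = 73035/(2*(30707 + 14*(6 - 30 + 16*(-1/30)))) = 73035/(2*(30707 + 14*(6 - 30 - 8/15))) = 73035/(2*(30707 + 14*(-368/15))) = 73035/(2*(30707 - 5152/15)) = 73035/(2*(455453/15)) = (73035/2)*(15/455453) = 1095525/910906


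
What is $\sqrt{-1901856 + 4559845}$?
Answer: $\sqrt{2657989} \approx 1630.3$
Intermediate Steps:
$\sqrt{-1901856 + 4559845} = \sqrt{2657989}$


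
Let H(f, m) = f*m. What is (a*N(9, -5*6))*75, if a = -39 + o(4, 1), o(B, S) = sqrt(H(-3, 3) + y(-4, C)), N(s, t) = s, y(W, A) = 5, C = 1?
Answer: -26325 + 1350*I ≈ -26325.0 + 1350.0*I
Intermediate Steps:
o(B, S) = 2*I (o(B, S) = sqrt(-3*3 + 5) = sqrt(-9 + 5) = sqrt(-4) = 2*I)
a = -39 + 2*I ≈ -39.0 + 2.0*I
(a*N(9, -5*6))*75 = ((-39 + 2*I)*9)*75 = (-351 + 18*I)*75 = -26325 + 1350*I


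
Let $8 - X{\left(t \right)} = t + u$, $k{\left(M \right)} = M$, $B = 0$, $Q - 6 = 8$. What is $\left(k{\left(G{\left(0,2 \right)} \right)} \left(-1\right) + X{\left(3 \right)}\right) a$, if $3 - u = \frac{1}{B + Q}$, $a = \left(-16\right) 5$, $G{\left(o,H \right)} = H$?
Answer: $- \frac{40}{7} \approx -5.7143$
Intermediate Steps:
$Q = 14$ ($Q = 6 + 8 = 14$)
$a = -80$
$u = \frac{41}{14}$ ($u = 3 - \frac{1}{0 + 14} = 3 - \frac{1}{14} = \frac{41}{14} \approx 2.9286$)
$X{\left(t \right)} = \frac{71}{14} - t$ ($X{\left(t \right)} = 8 - \left(t + \frac{41}{14}\right) = 8 - \left(\frac{41}{14} + t\right) = \frac{71}{14} - t$)
$\left(k{\left(G{\left(0,2 \right)} \right)} \left(-1\right) + X{\left(3 \right)}\right) a = \left(2 \left(-1\right) + \left(\frac{71}{14} - 3\right)\right) \left(-80\right) = \left(-2 + \left(\frac{71}{14} - 3\right)\right) \left(-80\right) = \left(-2 + \frac{29}{14}\right) \left(-80\right) = \frac{1}{14} \left(-80\right) = - \frac{40}{7}$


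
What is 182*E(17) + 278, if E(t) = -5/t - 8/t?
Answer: 2360/17 ≈ 138.82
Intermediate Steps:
E(t) = -13/t
182*E(17) + 278 = 182*(-13/17) + 278 = -2366/17 + 278 = 2360/17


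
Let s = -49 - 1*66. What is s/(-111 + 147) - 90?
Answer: -3355/36 ≈ -93.194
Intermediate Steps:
s = -115 (s = -49 - 66 = -115)
s/(-111 + 147) - 90 = -115/(-111 + 147) - 90 = -115/36 - 90 = -3355/36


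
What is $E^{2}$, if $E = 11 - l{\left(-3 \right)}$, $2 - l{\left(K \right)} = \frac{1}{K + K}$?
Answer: $\frac{2809}{36} \approx 78.028$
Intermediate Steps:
$l{\left(K \right)} = 2 - \frac{1}{2 K}$ ($l{\left(K \right)} = 2 - \frac{1}{K + K} = 2 - \frac{1}{2 K}$)
$E = \frac{53}{6}$ ($E = 11 - \left(2 - \frac{1}{2 \left(-3\right)}\right) = 11 - \left(2 - - \frac{1}{6}\right) = 11 - \left(2 + \frac{1}{6}\right) = 11 - \frac{13}{6} = \frac{53}{6} \approx 8.8333$)
$E^{2} = \left(\frac{53}{6}\right)^{2} = \frac{2809}{36}$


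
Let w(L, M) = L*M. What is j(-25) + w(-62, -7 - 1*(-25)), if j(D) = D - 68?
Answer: -1209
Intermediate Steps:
j(D) = -68 + D
j(-25) + w(-62, -7 - 1*(-25)) = (-68 - 25) - 62*(-7 - 1*(-25)) = -93 - 62*(-7 + 25) = -93 - 62*18 = -93 - 1116 = -1209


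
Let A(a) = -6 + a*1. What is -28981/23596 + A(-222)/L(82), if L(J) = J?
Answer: -3878165/967436 ≈ -4.0087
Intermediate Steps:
A(a) = -6 + a
-28981/23596 + A(-222)/L(82) = -28981/23596 + (-6 - 222)/82 = -28981*1/23596 - 228*1/82 = -28981/23596 - 114/41 = -3878165/967436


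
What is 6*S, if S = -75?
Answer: -450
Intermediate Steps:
6*S = 6*(-75) = -450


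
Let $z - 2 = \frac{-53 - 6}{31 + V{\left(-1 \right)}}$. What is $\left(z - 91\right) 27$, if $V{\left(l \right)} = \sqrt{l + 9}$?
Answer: $- \frac{2339442}{953} + \frac{3186 \sqrt{2}}{953} \approx -2450.1$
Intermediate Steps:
$V{\left(l \right)} = \sqrt{9 + l}$
$z = 2 - \frac{59}{31 + 2 \sqrt{2}}$ ($z = 2 + \frac{-53 - 6}{31 + \sqrt{9 - 1}} = 2 - \frac{59}{31 + \sqrt{8}} = 2 - \frac{59}{31 + 2 \sqrt{2}} \approx 0.2559$)
$\left(z - 91\right) 27 = \left(\left(\frac{77}{953} + \frac{118 \sqrt{2}}{953}\right) - 91\right) 27 = \left(- \frac{86646}{953} + \frac{118 \sqrt{2}}{953}\right) 27 = - \frac{2339442}{953} + \frac{3186 \sqrt{2}}{953}$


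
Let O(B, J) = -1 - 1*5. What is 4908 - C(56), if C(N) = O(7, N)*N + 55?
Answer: 5189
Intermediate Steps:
O(B, J) = -6 (O(B, J) = -1 - 5 = -6)
C(N) = 55 - 6*N (C(N) = -6*N + 55 = 55 - 6*N)
4908 - C(56) = 4908 - (55 - 6*56) = 4908 - (55 - 336) = 4908 - 1*(-281) = 4908 + 281 = 5189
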